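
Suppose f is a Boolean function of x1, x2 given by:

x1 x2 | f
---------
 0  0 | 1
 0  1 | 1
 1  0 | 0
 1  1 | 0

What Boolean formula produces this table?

The output is the negation of x1.

f(x1, x2) = ¬x1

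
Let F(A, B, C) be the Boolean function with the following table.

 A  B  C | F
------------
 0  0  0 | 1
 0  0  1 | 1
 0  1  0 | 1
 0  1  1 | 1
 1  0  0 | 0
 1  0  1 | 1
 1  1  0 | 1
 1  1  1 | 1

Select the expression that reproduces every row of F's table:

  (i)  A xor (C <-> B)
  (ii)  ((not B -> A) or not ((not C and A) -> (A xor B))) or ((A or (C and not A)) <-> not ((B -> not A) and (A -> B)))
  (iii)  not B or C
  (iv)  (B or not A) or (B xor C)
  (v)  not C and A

(i) fails at (0,0,1): the formula yields 0, F is 1.
(ii) fails at (0,0,1): the formula yields 0, F is 1.
(iii) fails at (0,1,0): the formula yields 0, F is 1.
(v) fails at (0,0,0): the formula yields 0, F is 1.
That leaves (iv). Evaluating it on every row reproduces the table of F exactly.

iv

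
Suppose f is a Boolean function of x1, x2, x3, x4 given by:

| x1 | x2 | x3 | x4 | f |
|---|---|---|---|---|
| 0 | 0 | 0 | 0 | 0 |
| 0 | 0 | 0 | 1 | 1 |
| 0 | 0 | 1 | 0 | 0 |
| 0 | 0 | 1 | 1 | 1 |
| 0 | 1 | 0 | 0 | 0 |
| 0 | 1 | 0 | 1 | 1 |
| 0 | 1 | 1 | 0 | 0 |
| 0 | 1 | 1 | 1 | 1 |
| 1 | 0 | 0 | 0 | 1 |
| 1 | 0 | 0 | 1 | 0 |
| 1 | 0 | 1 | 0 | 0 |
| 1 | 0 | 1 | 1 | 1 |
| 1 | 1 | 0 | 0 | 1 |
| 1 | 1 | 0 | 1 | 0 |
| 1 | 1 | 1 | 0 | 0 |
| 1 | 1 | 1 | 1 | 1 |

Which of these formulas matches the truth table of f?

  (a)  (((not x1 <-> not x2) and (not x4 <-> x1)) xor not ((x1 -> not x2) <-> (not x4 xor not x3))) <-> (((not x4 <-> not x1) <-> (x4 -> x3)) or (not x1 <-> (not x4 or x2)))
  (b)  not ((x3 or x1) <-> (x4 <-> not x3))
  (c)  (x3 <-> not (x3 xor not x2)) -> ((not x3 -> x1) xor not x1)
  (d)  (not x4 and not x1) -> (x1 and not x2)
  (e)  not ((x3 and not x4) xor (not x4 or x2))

b

(a): at (0,0,0,0) it gives 1, but f = 0 — eliminated.
(c): at (0,0,0,0) it gives 1, but f = 0 — eliminated.
(d): at (1,0,0,1) it gives 1, but f = 0 — eliminated.
(e): at (0,0,1,0) it gives 1, but f = 0 — eliminated.
(b) is the remaining candidate, and it agrees with f on all 16 inputs.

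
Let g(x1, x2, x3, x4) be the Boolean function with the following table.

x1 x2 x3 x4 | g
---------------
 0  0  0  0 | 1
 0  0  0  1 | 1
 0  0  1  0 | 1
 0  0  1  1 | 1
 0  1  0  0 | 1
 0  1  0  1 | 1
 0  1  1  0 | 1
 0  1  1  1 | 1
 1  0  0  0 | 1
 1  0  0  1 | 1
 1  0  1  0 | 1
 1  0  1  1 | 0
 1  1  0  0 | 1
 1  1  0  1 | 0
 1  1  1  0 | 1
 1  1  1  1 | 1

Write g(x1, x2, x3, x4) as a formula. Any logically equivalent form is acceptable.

g is 0 on only 2 rows — (1,0,1,1), (1,1,0,1). Writing each as a minterm (x1·¬x2·x3·x4, x1·x2·¬x3·x4) and OR-ing them characterizes exactly where g=0, so g is the negation of that disjunction.

g(x1, x2, x3, x4) = ((((x1 · x2') · x3) · x4) + (((x1 · x2) · x3') · x4))'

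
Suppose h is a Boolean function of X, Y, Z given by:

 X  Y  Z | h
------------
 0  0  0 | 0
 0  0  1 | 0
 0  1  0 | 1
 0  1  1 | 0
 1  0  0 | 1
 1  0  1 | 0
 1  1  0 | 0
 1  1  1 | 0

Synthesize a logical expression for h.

h=1 on 2 inputs: (0,1,0), (1,0,0). Reading each as a conjunction of literals (¬X·Y·¬Z, X·¬Y·¬Z) and taking the OR gives the canonical DNF.

h(X, Y, Z) = ((not X and Y) and not Z) or ((X and not Y) and not Z)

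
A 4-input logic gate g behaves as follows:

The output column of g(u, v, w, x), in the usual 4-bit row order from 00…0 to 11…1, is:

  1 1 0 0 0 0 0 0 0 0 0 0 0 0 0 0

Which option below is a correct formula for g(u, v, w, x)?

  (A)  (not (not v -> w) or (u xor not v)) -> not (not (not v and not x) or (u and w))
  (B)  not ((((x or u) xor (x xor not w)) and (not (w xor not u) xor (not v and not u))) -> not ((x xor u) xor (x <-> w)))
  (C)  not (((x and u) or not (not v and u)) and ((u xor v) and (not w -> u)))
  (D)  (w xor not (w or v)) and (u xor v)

B

(A): at (0,0,0,1) it gives 0, but g = 1 — eliminated.
(C): at (0,0,1,0) it gives 1, but g = 0 — eliminated.
(D): at (0,0,0,0) it gives 0, but g = 1 — eliminated.
Only (B) survives; checking it on all 16 rows confirms it matches g.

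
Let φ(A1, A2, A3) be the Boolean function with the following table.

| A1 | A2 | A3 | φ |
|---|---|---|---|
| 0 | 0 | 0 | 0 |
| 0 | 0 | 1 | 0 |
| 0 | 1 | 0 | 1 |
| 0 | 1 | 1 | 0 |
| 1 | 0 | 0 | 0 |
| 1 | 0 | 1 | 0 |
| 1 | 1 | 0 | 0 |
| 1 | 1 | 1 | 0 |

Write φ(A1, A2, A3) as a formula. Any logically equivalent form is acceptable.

Only row (0,1,0) gives 1. That row's minterm ¬A1·A2·¬A3 is φ directly.

φ(A1, A2, A3) = (not A1 and A2) and not A3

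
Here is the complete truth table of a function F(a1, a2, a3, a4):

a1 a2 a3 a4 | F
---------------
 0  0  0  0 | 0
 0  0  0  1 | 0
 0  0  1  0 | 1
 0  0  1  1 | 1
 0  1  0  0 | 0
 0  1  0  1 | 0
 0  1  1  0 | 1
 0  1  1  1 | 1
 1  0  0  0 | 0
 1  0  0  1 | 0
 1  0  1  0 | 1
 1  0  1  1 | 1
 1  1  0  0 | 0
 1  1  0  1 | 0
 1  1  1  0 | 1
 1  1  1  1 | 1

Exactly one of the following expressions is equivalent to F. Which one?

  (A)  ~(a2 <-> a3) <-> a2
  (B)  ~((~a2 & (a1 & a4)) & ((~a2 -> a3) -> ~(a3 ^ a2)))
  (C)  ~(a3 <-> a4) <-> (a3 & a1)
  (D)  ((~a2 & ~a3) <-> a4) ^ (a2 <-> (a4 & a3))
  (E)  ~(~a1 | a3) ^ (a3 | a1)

E

(A) fails at (0,0,0,0): the formula yields 1, F is 0.
(B) fails at (0,0,0,0): the formula yields 1, F is 0.
(C) fails at (0,0,0,0): the formula yields 1, F is 0.
(D) fails at (0,0,0,0): the formula yields 1, F is 0.
Only (E) survives; checking it on all 16 rows confirms it matches F.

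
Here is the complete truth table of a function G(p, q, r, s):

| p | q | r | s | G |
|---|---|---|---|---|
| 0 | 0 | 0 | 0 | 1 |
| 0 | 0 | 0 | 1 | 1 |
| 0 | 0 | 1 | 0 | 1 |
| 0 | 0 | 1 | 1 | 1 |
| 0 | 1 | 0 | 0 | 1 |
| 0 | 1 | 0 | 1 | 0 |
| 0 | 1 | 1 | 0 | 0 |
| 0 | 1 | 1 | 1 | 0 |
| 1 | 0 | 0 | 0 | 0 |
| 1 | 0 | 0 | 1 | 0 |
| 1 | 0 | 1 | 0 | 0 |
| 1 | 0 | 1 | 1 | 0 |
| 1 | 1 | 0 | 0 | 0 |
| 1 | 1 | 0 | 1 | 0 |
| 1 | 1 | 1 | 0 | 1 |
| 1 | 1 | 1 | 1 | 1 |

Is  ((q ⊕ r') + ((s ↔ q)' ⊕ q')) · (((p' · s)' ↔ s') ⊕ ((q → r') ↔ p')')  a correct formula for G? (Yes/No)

Check the formula against G row by row:
  p=0, q=0, r=0, s=0: formula gives 1, G = 1 ✓
  p=0, q=0, r=0, s=1: formula gives 1, G = 1 ✓
  p=0, q=0, r=1, s=0: formula gives 1, G = 1 ✓
  p=0, q=0, r=1, s=1: formula gives 0, but G = 1 ✗
A single disagreement suffices: at (0,0,1,1) they differ, so the formula does not compute G.

No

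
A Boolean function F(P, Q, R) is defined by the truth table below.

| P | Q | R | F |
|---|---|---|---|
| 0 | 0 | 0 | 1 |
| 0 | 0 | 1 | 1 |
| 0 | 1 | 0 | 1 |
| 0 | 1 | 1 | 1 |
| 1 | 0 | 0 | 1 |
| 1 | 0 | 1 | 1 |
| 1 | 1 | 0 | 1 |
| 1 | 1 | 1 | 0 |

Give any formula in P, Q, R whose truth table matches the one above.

F(P, Q, R) = not ((P and Q) and R)

The output is 0 only when every input is 1 — NAND of all inputs.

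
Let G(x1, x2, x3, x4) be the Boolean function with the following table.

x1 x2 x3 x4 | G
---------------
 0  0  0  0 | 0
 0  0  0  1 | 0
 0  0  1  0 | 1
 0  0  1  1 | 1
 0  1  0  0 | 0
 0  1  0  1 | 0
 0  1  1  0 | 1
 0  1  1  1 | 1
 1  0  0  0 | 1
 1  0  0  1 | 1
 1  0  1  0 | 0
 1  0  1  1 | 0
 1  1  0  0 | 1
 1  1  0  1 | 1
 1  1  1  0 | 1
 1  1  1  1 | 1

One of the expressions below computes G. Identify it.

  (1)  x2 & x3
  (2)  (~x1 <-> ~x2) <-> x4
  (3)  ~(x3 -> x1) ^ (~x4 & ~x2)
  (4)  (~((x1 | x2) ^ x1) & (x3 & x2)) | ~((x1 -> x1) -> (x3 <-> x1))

4

(1) disagrees with G on (0,0,1,0) (formula → 0, table → 1); rule it out.
(2) disagrees with G on (0,0,0,1) (formula → 1, table → 0); rule it out.
(3) disagrees with G on (0,0,0,0) (formula → 1, table → 0); rule it out.
Only (4) survives; checking it on all 16 rows confirms it matches G.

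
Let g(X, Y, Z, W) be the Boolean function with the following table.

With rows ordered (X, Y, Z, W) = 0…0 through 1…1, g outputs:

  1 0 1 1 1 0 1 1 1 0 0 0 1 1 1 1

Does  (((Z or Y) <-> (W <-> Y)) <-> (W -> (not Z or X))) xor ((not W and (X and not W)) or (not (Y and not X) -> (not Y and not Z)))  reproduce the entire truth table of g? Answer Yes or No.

Test each input against both g and the formula:
  X=0, Y=0, Z=0, W=0: formula gives 1, g = 1 ✓
  X=0, Y=0, Z=0, W=1: formula gives 0, g = 0 ✓
  X=0, Y=0, Z=1, W=0: formula gives 1, g = 1 ✓
  X=0, Y=0, Z=1, W=1: formula gives 1, g = 1 ✓
  … (the remaining 12 rows also agree.)
All 16 rows match — the expression computes g exactly.

Yes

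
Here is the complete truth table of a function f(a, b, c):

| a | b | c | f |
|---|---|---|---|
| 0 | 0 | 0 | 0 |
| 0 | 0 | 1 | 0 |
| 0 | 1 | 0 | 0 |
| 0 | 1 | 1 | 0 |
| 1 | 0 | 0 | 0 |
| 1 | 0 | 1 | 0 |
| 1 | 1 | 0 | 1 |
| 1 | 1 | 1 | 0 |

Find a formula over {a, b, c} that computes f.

f(a, b, c) = (a ∧ b) ∧ ¬c

f is 1 on exactly one input, (1,1,0), whose minterm is a·b·¬c. So f is just that conjunction.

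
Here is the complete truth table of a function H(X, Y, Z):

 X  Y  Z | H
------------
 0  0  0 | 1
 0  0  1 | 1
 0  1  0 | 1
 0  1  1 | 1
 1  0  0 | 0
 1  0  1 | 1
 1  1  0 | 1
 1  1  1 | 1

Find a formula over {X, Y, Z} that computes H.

H is 0 on exactly one input, (1,0,0), whose minterm is X·¬Y·¬Z. So H is the negation of that single conjunction.

H(X, Y, Z) = ((X · Y') · Z')'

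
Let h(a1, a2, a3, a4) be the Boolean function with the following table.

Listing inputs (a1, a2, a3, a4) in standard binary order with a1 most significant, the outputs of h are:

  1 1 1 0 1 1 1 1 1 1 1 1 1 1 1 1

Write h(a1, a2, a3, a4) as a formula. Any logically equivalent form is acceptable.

Only row (0,0,1,1) gives 0. So h is 1 everywhere except there — the complement of the minterm ¬a1·¬a2·a3·a4.

h(a1, a2, a3, a4) = ~(((~a1 & ~a2) & a3) & a4)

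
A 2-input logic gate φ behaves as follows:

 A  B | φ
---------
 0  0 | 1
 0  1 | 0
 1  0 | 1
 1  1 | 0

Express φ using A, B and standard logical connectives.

The output is the negation of B.

φ(A, B) = not B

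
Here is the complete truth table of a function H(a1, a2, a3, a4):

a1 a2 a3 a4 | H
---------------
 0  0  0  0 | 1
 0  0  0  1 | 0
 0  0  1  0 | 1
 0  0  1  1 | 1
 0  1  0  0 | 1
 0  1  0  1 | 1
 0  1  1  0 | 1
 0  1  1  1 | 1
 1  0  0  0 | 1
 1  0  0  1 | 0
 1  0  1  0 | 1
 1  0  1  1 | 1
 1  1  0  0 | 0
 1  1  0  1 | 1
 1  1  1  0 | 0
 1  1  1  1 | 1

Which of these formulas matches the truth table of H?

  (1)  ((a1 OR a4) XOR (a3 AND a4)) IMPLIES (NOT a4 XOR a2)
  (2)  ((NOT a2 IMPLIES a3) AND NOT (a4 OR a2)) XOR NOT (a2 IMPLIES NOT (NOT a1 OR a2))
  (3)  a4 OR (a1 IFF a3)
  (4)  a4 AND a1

(2): at (0,0,0,0) it gives 0, but H = 1 — eliminated.
(3): at (0,0,0,1) it gives 1, but H = 0 — eliminated.
(4): at (0,0,0,0) it gives 0, but H = 1 — eliminated.
Only (1) survives; checking it on all 16 rows confirms it matches H.

1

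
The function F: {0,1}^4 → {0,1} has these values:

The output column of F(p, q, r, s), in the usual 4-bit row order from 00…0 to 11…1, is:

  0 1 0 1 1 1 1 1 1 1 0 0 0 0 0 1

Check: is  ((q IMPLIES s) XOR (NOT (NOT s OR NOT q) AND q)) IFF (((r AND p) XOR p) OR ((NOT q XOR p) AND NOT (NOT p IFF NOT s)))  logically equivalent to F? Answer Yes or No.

Yes

Test each input against both F and the formula:
  p=0, q=0, r=0, s=0: formula gives 0, F = 0 ✓
  p=0, q=0, r=0, s=1: formula gives 1, F = 1 ✓
  p=0, q=0, r=1, s=0: formula gives 0, F = 0 ✓
  p=0, q=0, r=1, s=1: formula gives 1, F = 1 ✓
  … (the remaining 12 rows also agree.)
No disagreement on any input; they are logically equivalent.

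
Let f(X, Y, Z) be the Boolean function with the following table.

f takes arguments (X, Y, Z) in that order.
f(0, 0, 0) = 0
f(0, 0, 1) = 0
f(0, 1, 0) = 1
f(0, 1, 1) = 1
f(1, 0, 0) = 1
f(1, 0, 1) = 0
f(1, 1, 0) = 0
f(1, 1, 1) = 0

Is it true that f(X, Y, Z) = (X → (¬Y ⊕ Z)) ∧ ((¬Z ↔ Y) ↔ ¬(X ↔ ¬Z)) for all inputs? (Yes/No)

Yes

Test each input against both f and the formula:
  X=0, Y=0, Z=0: formula gives 0, f = 0 ✓
  X=0, Y=0, Z=1: formula gives 0, f = 0 ✓
  X=0, Y=1, Z=0: formula gives 1, f = 1 ✓
  X=0, Y=1, Z=1: formula gives 1, f = 1 ✓
  X=1, Y=0, Z=0: formula gives 1, f = 1 ✓
  …and likewise for the remaining 3 rows.
All 8 rows match — the expression computes f exactly.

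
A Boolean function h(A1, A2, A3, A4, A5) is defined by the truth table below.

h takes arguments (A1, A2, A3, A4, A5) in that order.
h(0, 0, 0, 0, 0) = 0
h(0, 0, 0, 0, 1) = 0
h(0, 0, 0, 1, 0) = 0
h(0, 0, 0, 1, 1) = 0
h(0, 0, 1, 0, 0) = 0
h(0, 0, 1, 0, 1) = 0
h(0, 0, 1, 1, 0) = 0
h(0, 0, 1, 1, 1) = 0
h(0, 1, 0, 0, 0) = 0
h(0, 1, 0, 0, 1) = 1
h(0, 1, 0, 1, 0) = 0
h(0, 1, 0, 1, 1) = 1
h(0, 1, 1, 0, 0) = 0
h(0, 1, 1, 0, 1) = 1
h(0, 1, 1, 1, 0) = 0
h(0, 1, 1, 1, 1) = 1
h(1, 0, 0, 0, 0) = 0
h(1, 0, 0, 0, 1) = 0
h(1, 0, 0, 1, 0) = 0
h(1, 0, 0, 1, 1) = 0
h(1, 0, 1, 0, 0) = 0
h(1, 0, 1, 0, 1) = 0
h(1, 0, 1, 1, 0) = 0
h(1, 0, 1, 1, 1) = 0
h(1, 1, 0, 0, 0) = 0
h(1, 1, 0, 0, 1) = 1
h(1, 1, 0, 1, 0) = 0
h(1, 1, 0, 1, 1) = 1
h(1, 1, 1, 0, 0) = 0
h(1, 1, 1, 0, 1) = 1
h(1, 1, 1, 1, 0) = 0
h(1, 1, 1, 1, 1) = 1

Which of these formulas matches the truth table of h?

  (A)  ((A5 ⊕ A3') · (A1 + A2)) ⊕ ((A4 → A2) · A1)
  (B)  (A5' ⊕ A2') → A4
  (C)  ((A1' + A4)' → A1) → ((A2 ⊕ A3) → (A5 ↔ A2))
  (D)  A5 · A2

(A) fails at (0,1,0,0,0): the formula yields 1, h is 0.
(B) fails at (0,0,0,0,0): the formula yields 1, h is 0.
(C) fails at (0,0,0,0,0): the formula yields 1, h is 0.
That leaves (D). Evaluating it on every row reproduces the table of h exactly.

D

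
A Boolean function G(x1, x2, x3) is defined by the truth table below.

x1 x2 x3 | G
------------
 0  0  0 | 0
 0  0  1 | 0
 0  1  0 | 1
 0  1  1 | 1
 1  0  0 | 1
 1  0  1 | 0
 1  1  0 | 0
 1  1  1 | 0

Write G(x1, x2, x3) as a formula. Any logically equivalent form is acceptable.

G(x1, x2, x3) = (((NOT x1 AND x2) AND NOT x3) OR ((NOT x1 AND x2) AND x3)) OR ((x1 AND NOT x2) AND NOT x3)

The 1-rows are (0,1,0), (0,1,1), (1,0,0). Each contributes one minterm — ¬x1·x2·¬x3; ¬x1·x2·x3; x1·¬x2·¬x3 — and their disjunction is a sum-of-products form of G.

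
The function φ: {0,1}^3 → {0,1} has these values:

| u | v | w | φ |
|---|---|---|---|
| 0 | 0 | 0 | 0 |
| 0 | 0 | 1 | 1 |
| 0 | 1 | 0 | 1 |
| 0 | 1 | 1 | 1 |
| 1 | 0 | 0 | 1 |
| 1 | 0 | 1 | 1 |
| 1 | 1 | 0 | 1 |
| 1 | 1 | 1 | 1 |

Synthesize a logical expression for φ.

The output is 1 whenever at least one input is 1 — the OR of all inputs.

φ(u, v, w) = (u or v) or w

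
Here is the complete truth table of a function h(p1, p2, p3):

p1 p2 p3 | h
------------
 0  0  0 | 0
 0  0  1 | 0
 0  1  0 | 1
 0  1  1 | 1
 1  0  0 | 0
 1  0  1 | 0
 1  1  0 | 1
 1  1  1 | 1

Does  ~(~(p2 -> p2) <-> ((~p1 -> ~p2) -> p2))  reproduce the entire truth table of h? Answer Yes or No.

Yes

Test each input against both h and the formula:
  p1=0, p2=0, p3=0: formula gives 0, h = 0 ✓
  p1=0, p2=0, p3=1: formula gives 0, h = 0 ✓
  p1=0, p2=1, p3=0: formula gives 1, h = 1 ✓
  p1=0, p2=1, p3=1: formula gives 1, h = 1 ✓
  p1=1, p2=0, p3=0: formula gives 0, h = 0 ✓
  …and likewise for the remaining 3 rows.
No disagreement on any input; they are logically equivalent.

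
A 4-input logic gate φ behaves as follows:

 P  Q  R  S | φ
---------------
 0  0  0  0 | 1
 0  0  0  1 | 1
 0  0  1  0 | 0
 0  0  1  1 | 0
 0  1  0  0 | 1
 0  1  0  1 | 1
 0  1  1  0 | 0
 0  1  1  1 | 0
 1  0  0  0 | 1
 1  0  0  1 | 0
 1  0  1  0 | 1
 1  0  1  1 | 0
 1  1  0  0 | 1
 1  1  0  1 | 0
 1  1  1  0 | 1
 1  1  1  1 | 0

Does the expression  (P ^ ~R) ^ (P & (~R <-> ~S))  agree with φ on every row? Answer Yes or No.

Yes

Evaluate (P ^ ~R) ^ (P & (~R <-> ~S)) on each row and compare to φ:
  P=0, Q=0, R=0, S=0: formula gives 1, φ = 1 ✓
  P=0, Q=0, R=0, S=1: formula gives 1, φ = 1 ✓
  P=0, Q=0, R=1, S=0: formula gives 0, φ = 0 ✓
  P=0, Q=0, R=1, S=1: formula gives 0, φ = 0 ✓
  …and likewise for the remaining 12 rows.
Every row agrees, so the formula is equivalent.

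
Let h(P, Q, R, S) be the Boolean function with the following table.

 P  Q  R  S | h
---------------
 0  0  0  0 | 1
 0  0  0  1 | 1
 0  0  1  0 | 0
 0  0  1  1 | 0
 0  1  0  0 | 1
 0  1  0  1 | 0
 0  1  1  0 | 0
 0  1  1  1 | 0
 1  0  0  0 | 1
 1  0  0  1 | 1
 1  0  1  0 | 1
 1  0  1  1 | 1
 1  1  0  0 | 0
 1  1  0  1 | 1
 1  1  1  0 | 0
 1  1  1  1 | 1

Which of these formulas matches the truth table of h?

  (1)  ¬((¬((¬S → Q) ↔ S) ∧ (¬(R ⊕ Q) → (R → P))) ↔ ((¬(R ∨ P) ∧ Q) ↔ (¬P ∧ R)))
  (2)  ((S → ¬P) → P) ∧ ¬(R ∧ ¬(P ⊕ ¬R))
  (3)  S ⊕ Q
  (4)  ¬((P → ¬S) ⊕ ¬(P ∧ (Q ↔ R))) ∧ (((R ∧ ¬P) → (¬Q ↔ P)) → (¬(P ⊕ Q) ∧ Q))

(2): at (0,0,0,0) it gives 0, but h = 1 — eliminated.
(3): at (0,0,0,0) it gives 0, but h = 1 — eliminated.
(4): at (0,0,0,0) it gives 0, but h = 1 — eliminated.
That leaves (1). Evaluating it on every row reproduces the table of h exactly.

1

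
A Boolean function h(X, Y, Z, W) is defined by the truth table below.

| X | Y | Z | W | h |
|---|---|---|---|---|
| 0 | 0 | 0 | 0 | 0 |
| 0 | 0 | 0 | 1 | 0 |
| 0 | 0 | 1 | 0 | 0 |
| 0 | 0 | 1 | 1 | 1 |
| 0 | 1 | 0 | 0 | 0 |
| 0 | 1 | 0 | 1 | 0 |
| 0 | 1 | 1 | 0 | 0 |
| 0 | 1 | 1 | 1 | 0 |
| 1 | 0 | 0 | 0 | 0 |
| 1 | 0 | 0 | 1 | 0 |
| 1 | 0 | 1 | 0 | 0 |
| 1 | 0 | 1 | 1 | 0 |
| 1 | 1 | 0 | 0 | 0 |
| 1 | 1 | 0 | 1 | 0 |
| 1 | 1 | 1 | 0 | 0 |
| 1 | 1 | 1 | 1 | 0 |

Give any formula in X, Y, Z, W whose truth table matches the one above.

h(X, Y, Z, W) = ((¬X ∧ ¬Y) ∧ Z) ∧ W

h is 1 on exactly one input, (0,0,1,1), whose minterm is ¬X·¬Y·Z·W. So h is just that conjunction.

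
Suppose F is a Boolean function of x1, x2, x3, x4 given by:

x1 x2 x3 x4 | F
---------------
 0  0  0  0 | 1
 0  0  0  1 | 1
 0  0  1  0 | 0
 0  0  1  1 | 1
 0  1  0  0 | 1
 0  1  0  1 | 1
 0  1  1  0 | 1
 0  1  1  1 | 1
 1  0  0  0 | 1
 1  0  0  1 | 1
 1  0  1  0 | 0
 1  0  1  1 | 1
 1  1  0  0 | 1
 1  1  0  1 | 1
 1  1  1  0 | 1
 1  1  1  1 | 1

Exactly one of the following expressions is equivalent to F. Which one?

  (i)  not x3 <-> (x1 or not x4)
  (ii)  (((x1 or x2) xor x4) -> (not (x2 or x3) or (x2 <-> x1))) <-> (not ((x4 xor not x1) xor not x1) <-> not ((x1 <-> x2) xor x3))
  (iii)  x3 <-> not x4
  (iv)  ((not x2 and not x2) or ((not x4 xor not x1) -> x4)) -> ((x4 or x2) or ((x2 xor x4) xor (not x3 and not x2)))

iv

(i) disagrees with F on (0,0,0,1) (formula → 0, table → 1); rule it out.
(ii) disagrees with F on (0,0,0,0) (formula → 0, table → 1); rule it out.
(iii) disagrees with F on (0,0,0,0) (formula → 0, table → 1); rule it out.
That leaves (iv). Evaluating it on every row reproduces the table of F exactly.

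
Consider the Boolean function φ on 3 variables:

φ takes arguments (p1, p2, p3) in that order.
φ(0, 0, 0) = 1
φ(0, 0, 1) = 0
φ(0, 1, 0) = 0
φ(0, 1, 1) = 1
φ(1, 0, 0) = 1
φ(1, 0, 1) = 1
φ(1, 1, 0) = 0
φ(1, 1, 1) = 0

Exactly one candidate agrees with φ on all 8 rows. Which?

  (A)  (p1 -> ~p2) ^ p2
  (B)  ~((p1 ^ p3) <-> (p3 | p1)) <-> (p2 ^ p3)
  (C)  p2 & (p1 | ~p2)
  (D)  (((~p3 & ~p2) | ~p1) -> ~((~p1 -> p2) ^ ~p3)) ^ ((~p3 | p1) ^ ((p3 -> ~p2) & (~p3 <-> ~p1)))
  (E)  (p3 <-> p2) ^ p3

B

(A) fails at (0,0,1): the formula yields 1, φ is 0.
(C) fails at (0,0,0): the formula yields 0, φ is 1.
(D) fails at (0,0,0): the formula yields 0, φ is 1.
(E) fails at (0,0,1): the formula yields 1, φ is 0.
Only (B) survives; checking it on all 8 rows confirms it matches φ.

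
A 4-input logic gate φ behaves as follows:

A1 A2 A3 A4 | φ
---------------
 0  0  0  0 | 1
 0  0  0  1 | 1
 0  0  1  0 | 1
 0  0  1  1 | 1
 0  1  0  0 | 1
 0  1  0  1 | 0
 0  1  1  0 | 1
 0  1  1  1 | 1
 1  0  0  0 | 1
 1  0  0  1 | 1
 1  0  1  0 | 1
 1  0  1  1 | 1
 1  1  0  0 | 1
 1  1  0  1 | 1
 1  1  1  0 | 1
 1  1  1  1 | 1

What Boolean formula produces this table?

φ(A1, A2, A3, A4) = ¬(((¬A1 ∧ A2) ∧ ¬A3) ∧ A4)

Only row (0,1,0,1) gives 0. So φ is 1 everywhere except there — the complement of the minterm ¬A1·A2·¬A3·A4.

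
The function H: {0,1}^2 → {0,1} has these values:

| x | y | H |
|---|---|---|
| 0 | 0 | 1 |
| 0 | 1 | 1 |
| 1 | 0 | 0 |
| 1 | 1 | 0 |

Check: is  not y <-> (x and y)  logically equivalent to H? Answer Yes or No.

Test each input against both H and the formula:
  x=0, y=0: formula gives 0, but H = 1 ✗
Since they disagree at (0,0), the expression is not a correct formula for H.

No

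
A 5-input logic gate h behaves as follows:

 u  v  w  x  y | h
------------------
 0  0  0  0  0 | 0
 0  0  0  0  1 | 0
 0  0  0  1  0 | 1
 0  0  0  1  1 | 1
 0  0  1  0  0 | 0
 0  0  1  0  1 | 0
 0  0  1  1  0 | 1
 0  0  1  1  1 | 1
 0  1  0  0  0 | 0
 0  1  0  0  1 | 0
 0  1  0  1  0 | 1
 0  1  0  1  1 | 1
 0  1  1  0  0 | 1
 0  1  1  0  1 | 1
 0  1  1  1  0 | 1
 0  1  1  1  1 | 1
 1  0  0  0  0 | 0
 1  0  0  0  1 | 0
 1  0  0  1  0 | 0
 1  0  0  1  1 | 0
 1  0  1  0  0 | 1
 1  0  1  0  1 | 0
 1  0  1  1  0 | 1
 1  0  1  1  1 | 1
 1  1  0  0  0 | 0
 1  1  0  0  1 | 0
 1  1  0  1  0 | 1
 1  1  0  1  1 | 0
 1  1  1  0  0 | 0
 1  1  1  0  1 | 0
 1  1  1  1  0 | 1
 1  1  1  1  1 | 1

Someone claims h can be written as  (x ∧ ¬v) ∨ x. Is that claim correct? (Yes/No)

No

Test each input against both h and the formula:
  u=0, v=0, w=0, x=0, y=0: formula gives 0, h = 0 ✓
  u=0, v=0, w=0, x=0, y=1: formula gives 0, h = 0 ✓
  u=0, v=0, w=0, x=1, y=0: formula gives 1, h = 1 ✓
  u=0, v=0, w=0, x=1, y=1: formula gives 1, h = 1 ✓
  …
  u=0, v=1, w=1, x=0, y=0: formula gives 0, but h = 1 ✗
A single disagreement suffices: at (0,1,1,0,0) they differ, so the formula does not compute h.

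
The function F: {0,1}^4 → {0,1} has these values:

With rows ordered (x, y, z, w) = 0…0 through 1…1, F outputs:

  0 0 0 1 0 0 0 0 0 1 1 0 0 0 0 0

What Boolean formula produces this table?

Collect the rows where F=1 — (0,0,1,1), (1,0,0,1), (1,0,1,0) — and write one minterm per row: ¬x·¬y·z·w, x·¬y·¬z·w, x·¬y·z·¬w. Their union (logical OR) reproduces the table exactly.

F(x, y, z, w) = ((((NOT x AND NOT y) AND z) AND w) OR (((x AND NOT y) AND NOT z) AND w)) OR (((x AND NOT y) AND z) AND NOT w)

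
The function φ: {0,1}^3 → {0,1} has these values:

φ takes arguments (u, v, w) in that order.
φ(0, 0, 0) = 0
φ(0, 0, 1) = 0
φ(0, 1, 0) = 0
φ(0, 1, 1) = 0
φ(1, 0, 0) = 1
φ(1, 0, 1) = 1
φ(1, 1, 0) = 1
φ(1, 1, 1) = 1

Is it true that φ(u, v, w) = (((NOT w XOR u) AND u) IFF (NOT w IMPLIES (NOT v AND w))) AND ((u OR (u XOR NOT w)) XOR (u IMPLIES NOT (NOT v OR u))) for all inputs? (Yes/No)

Evaluate (((NOT w XOR u) AND u) IFF (NOT w IMPLIES (NOT v AND w))) AND ((u OR (u XOR NOT w)) XOR (u IMPLIES NOT (NOT v OR u))) on each row and compare to φ:
  u=0, v=0, w=0: formula gives 0, φ = 0 ✓
  u=0, v=0, w=1: formula gives 0, φ = 0 ✓
  u=0, v=1, w=0: formula gives 0, φ = 0 ✓
  u=0, v=1, w=1: formula gives 0, φ = 0 ✓
  u=1, v=0, w=0: formula gives 1, φ = 1 ✓
  … (the remaining 3 rows also agree.)
No disagreement on any input; they are logically equivalent.

Yes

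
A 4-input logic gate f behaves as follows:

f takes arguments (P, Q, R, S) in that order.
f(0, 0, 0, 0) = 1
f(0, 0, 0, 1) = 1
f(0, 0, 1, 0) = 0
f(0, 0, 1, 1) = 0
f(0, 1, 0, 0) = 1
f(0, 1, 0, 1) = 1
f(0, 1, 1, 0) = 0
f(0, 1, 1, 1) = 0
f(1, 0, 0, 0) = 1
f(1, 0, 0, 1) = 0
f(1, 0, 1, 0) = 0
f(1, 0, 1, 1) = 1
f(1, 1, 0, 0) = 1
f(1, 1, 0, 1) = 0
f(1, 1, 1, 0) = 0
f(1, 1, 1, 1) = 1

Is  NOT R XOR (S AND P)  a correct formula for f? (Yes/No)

Evaluate NOT R XOR (S AND P) on each row and compare to f:
  P=0, Q=0, R=0, S=0: formula gives 1, f = 1 ✓
  P=0, Q=0, R=0, S=1: formula gives 1, f = 1 ✓
  P=0, Q=0, R=1, S=0: formula gives 0, f = 0 ✓
  P=0, Q=0, R=1, S=1: formula gives 0, f = 0 ✓
  … (the remaining 12 rows also agree.)
No disagreement on any input; they are logically equivalent.

Yes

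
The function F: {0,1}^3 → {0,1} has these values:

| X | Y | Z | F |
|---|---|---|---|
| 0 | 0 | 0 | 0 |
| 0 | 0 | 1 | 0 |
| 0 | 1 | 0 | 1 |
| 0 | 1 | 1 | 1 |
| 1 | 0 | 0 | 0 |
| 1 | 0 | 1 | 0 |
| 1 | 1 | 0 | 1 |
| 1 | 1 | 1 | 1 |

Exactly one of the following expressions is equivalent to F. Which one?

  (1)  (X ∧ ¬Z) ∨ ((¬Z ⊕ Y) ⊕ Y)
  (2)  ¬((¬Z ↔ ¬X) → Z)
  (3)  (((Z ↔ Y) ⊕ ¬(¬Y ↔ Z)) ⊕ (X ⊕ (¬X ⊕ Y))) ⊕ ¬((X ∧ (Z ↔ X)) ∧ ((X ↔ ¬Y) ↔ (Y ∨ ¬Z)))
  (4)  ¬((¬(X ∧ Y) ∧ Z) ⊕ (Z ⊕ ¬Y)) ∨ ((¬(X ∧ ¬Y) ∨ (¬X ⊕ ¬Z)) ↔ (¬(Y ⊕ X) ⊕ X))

3

(1) fails at (0,0,0): the formula yields 1, F is 0.
(2) fails at (0,0,0): the formula yields 1, F is 0.
(4) fails at (0,0,0): the formula yields 1, F is 0.
(3) is the remaining candidate, and it agrees with F on all 8 inputs.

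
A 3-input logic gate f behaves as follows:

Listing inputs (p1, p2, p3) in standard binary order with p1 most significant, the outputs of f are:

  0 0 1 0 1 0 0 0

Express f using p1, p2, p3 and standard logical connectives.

f(p1, p2, p3) = ((¬p1 ∧ p2) ∧ ¬p3) ∨ ((p1 ∧ ¬p2) ∧ ¬p3)

The 1-rows are (0,1,0), (1,0,0). Each contributes one minterm — ¬p1·p2·¬p3; p1·¬p2·¬p3 — and their disjunction is a sum-of-products form of f.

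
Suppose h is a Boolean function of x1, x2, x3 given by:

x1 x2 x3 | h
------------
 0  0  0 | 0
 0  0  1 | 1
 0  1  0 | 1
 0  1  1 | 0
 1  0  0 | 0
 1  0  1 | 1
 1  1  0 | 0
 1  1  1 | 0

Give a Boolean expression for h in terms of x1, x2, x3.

h(x1, x2, x3) = (((¬x1 ∧ ¬x2) ∧ x3) ∨ ((¬x1 ∧ x2) ∧ ¬x3)) ∨ ((x1 ∧ ¬x2) ∧ x3)

The 1-rows are (0,0,1), (0,1,0), (1,0,1). Each contributes one minterm — ¬x1·¬x2·x3; ¬x1·x2·¬x3; x1·¬x2·x3 — and their disjunction is a sum-of-products form of h.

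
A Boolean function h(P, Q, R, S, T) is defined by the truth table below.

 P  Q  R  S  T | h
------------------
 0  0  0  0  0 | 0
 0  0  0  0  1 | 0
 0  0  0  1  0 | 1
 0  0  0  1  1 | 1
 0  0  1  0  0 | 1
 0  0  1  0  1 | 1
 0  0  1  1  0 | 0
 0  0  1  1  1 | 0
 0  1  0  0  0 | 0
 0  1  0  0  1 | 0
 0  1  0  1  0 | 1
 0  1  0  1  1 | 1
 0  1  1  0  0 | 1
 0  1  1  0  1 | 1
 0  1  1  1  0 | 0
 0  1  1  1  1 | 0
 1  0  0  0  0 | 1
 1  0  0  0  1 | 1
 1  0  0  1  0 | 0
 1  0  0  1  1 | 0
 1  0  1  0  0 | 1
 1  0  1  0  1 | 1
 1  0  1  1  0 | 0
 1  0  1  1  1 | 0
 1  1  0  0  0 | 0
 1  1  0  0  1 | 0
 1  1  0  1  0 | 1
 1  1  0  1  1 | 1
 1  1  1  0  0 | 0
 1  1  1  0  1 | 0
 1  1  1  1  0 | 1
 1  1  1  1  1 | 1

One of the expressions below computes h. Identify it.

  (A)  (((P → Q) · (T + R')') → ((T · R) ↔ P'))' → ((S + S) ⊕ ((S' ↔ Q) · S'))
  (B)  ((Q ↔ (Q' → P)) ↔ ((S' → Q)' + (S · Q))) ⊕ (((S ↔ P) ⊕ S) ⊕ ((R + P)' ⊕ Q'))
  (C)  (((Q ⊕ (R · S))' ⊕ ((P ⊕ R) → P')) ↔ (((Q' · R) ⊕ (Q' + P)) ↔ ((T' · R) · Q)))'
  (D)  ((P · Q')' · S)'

B

(A): at (0,0,0,0,0) it gives 1, but h = 0 — eliminated.
(C): at (0,0,0,1,0) it gives 0, but h = 1 — eliminated.
(D): at (0,0,0,0,0) it gives 1, but h = 0 — eliminated.
Only (B) survives; checking it on all 32 rows confirms it matches h.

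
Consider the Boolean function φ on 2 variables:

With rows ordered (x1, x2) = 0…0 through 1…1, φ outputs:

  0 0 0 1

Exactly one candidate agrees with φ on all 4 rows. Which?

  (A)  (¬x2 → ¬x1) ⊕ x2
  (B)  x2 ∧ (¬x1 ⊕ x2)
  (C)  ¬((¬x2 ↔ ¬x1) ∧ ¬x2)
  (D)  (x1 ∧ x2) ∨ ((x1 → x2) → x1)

B

(A) disagrees with φ on (0,0) (formula → 1, table → 0); rule it out.
(C) disagrees with φ on (0,1) (formula → 1, table → 0); rule it out.
(D) disagrees with φ on (1,0) (formula → 1, table → 0); rule it out.
That leaves (B). Evaluating it on every row reproduces the table of φ exactly.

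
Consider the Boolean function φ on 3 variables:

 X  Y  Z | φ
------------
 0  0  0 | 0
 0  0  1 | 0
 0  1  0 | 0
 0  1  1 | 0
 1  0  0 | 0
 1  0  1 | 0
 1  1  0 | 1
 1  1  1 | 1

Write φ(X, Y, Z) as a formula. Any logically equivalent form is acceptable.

Collect the rows where φ=1 — (1,1,0), (1,1,1) — and write one minterm per row: X·Y·¬Z, X·Y·Z. Their union (logical OR) reproduces the table exactly.

φ(X, Y, Z) = ((X & Y) & ~Z) | ((X & Y) & Z)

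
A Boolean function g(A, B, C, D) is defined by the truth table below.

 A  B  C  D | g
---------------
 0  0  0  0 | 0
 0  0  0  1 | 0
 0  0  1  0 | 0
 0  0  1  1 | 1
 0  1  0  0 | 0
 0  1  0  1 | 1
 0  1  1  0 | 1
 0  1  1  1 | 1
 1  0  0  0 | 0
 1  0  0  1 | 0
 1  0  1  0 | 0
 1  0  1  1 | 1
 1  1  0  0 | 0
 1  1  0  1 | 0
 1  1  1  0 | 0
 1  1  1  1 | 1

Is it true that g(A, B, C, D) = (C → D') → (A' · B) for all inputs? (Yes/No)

Check the formula against g row by row:
  A=0, B=0, C=0, D=0: formula gives 0, g = 0 ✓
  A=0, B=0, C=0, D=1: formula gives 0, g = 0 ✓
  A=0, B=0, C=1, D=0: formula gives 0, g = 0 ✓
  A=0, B=0, C=1, D=1: formula gives 1, g = 1 ✓
  A=0, B=1, C=0, D=0: formula gives 1, but g = 0 ✗
Row (0,1,0,0) is a counterexample, so the formula is not equivalent to g.

No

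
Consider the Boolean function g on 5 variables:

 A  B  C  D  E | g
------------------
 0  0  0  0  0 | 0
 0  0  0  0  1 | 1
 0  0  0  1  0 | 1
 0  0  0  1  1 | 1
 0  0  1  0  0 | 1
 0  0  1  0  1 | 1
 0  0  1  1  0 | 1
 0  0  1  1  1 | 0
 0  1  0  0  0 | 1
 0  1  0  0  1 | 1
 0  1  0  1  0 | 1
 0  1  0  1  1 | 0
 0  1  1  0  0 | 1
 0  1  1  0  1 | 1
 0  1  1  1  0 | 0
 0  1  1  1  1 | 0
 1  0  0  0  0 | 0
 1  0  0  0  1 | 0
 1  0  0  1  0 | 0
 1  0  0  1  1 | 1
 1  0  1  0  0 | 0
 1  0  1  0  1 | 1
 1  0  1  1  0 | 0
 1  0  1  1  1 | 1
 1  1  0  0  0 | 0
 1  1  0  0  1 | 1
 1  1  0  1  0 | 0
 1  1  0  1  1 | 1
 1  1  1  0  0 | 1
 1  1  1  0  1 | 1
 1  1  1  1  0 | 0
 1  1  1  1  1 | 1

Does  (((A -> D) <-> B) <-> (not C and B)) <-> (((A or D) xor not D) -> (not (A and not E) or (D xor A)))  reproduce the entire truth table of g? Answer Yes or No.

Evaluate (((A -> D) <-> B) <-> (not C and B)) <-> (((A or D) xor not D) -> (not (A and not E) or (D xor A))) on each row and compare to g:
  A=0, B=0, C=0, D=0, E=0: formula gives 1, but g = 0 ✗
Row (0,0,0,0,0) is a counterexample, so the formula is not equivalent to g.

No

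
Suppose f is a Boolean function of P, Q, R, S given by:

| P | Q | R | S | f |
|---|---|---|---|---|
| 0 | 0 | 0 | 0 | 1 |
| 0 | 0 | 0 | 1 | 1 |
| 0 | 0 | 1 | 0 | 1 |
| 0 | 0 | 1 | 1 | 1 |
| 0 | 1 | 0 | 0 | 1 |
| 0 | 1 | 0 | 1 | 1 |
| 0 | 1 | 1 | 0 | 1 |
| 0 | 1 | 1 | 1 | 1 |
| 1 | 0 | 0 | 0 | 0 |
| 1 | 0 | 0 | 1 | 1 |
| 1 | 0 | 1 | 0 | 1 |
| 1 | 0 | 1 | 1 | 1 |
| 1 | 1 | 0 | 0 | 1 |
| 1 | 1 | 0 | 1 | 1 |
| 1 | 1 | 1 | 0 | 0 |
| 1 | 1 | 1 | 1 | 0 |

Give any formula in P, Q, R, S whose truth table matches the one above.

The 0-rows are (1,0,0,0), (1,1,1,0), (1,1,1,1). Take each as a conjunction (P·¬Q·¬R·¬S, P·Q·R·¬S, P·Q·R·S), form their disjunction, and complement — that gives a formula that is 1 everywhere f is.

f(P, Q, R, S) = NOT (((((P AND NOT Q) AND NOT R) AND NOT S) OR (((P AND Q) AND R) AND NOT S)) OR (((P AND Q) AND R) AND S))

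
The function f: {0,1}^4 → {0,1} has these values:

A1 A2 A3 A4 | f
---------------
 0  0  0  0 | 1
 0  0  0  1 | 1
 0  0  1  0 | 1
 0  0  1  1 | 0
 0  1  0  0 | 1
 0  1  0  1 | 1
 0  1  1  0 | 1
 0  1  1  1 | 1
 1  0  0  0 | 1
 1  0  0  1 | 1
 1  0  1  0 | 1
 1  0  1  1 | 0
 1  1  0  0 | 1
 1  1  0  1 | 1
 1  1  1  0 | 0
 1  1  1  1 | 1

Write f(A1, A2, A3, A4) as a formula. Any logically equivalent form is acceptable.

There are just 3 zero rows: (0,0,1,1), (1,0,1,1), (1,1,1,0). Their minterms are ¬A1·¬A2·A3·A4, A1·¬A2·A3·A4, A1·A2·A3·¬A4; the OR of those covers precisely the 0-outputs, and negating it yields f.

f(A1, A2, A3, A4) = NOT (((((NOT A1 AND NOT A2) AND A3) AND A4) OR (((A1 AND NOT A2) AND A3) AND A4)) OR (((A1 AND A2) AND A3) AND NOT A4))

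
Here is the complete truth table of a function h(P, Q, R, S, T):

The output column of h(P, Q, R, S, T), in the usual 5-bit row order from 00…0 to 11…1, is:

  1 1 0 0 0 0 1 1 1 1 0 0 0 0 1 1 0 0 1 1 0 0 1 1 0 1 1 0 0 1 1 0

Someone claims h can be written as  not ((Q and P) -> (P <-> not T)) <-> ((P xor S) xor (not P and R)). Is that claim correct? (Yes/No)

Yes

Check the formula against h row by row:
  P=0, Q=0, R=0, S=0, T=0: formula gives 1, h = 1 ✓
  P=0, Q=0, R=0, S=0, T=1: formula gives 1, h = 1 ✓
  P=0, Q=0, R=0, S=1, T=0: formula gives 0, h = 0 ✓
  P=0, Q=0, R=0, S=1, T=1: formula gives 0, h = 0 ✓
  … (the remaining 28 rows also agree.)
All 32 rows match — the expression computes h exactly.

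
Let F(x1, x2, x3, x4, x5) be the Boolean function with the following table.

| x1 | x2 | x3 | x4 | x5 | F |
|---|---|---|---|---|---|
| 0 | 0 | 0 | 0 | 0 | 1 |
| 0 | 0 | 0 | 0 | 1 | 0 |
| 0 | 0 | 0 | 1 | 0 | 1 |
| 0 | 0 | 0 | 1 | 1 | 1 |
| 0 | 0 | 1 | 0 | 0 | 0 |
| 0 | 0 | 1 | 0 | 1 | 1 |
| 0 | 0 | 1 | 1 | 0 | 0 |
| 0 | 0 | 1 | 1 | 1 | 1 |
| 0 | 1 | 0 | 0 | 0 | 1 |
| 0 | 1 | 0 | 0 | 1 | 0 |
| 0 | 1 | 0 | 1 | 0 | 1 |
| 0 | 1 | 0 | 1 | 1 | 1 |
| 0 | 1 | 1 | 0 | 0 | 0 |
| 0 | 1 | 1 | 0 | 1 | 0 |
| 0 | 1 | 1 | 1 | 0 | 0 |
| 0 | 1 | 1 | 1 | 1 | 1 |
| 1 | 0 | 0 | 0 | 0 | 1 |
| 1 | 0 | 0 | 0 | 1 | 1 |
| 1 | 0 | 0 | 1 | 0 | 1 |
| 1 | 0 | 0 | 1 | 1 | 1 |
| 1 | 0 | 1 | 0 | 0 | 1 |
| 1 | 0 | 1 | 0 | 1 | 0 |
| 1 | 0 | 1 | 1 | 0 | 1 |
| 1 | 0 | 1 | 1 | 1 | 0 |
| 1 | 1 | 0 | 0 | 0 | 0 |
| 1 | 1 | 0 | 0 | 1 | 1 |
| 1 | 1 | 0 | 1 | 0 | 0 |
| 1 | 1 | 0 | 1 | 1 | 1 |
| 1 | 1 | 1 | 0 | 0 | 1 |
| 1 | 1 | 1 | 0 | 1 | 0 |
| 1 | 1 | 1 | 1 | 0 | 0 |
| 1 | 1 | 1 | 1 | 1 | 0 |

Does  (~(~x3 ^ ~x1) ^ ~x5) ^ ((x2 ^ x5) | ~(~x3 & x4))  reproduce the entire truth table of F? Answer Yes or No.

Check the formula against F row by row:
  x1=0, x2=0, x3=0, x4=0, x5=0: formula gives 1, F = 1 ✓
  x1=0, x2=0, x3=0, x4=0, x5=1: formula gives 0, F = 0 ✓
  x1=0, x2=0, x3=0, x4=1, x5=0: formula gives 0, but F = 1 ✗
Row (0,0,0,1,0) is a counterexample, so the formula is not equivalent to F.

No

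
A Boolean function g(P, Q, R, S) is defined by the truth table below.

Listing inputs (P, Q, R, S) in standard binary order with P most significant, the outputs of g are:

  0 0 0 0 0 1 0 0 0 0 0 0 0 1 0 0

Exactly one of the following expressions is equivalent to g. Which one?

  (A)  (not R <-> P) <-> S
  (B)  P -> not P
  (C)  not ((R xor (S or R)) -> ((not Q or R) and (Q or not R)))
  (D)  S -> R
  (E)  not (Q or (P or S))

C

(A): at (0,0,0,0) it gives 1, but g = 0 — eliminated.
(B): at (0,0,0,0) it gives 1, but g = 0 — eliminated.
(D): at (0,0,0,0) it gives 1, but g = 0 — eliminated.
(E): at (0,0,0,0) it gives 1, but g = 0 — eliminated.
Only (C) survives; checking it on all 16 rows confirms it matches g.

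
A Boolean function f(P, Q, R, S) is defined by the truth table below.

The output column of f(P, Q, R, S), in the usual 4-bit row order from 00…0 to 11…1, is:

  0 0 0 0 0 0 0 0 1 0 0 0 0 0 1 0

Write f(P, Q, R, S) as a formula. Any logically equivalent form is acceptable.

f=1 on 2 inputs: (1,0,0,0), (1,1,1,0). Reading each as a conjunction of literals (P·¬Q·¬R·¬S, P·Q·R·¬S) and taking the OR gives the canonical DNF.

f(P, Q, R, S) = (((P ∧ ¬Q) ∧ ¬R) ∧ ¬S) ∨ (((P ∧ Q) ∧ R) ∧ ¬S)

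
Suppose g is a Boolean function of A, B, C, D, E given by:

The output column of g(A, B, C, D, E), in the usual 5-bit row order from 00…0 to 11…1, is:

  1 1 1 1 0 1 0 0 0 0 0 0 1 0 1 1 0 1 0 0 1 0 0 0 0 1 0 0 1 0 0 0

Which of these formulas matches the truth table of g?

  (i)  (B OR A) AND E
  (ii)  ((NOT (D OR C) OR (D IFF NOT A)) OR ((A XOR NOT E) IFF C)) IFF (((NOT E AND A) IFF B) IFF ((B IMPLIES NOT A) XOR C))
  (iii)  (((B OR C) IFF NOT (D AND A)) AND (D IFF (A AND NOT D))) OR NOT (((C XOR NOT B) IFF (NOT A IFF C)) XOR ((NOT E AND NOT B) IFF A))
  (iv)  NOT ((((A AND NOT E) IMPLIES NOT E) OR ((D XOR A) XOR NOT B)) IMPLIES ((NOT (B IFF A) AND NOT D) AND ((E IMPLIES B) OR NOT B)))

ii

(i) disagrees with g on (0,0,0,0,0) (formula → 0, table → 1); rule it out.
(iii) disagrees with g on (0,0,0,0,1) (formula → 0, table → 1); rule it out.
(iv) disagrees with g on (0,0,1,0,0) (formula → 1, table → 0); rule it out.
Only (ii) survives; checking it on all 32 rows confirms it matches g.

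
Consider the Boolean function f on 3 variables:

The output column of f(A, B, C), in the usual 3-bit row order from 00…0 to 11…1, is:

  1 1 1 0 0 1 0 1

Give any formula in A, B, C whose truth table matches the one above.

f(A, B, C) = ¬((((¬A ∧ B) ∧ C) ∨ ((A ∧ ¬B) ∧ ¬C)) ∨ ((A ∧ B) ∧ ¬C))

The 0-rows are (0,1,1), (1,0,0), (1,1,0). Take each as a conjunction (¬A·B·C, A·¬B·¬C, A·B·¬C), form their disjunction, and complement — that gives a formula that is 1 everywhere f is.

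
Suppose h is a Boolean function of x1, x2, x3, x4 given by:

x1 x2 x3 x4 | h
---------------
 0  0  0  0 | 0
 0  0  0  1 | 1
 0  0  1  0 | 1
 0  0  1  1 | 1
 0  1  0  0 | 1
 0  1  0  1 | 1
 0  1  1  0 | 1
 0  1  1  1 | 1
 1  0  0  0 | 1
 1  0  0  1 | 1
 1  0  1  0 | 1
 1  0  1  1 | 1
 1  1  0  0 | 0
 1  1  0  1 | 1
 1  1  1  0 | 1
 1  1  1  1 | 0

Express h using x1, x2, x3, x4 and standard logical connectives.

h(x1, x2, x3, x4) = ¬(((((¬x1 ∧ ¬x2) ∧ ¬x3) ∧ ¬x4) ∨ (((x1 ∧ x2) ∧ ¬x3) ∧ ¬x4)) ∨ (((x1 ∧ x2) ∧ x3) ∧ x4))

h is 0 on only 3 rows — (0,0,0,0), (1,1,0,0), (1,1,1,1). Writing each as a minterm (¬x1·¬x2·¬x3·¬x4, x1·x2·¬x3·¬x4, x1·x2·x3·x4) and OR-ing them characterizes exactly where h=0, so h is the negation of that disjunction.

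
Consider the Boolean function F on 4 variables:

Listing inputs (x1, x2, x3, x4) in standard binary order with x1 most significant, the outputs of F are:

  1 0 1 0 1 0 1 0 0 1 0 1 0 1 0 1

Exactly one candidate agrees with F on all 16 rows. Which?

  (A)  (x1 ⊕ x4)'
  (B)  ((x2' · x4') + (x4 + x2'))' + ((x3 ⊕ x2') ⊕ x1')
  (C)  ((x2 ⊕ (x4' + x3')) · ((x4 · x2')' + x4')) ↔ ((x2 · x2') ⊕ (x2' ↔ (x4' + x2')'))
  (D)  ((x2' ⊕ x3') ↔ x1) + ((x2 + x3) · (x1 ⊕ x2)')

A

(B): at (0,0,0,0) it gives 0, but F = 1 — eliminated.
(C): at (0,0,0,0) it gives 0, but F = 1 — eliminated.
(D): at (0,0,0,1) it gives 1, but F = 0 — eliminated.
That leaves (A). Evaluating it on every row reproduces the table of F exactly.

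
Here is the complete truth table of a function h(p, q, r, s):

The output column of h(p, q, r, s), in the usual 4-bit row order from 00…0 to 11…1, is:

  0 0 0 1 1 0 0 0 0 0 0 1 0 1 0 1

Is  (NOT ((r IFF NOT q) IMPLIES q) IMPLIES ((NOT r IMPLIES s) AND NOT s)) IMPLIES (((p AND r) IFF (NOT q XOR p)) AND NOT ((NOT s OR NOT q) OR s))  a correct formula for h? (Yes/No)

Test each input against both h and the formula:
  p=0, q=0, r=0, s=0: formula gives 0, h = 0 ✓
  p=0, q=0, r=0, s=1: formula gives 0, h = 0 ✓
  p=0, q=0, r=1, s=0: formula gives 0, h = 0 ✓
  p=0, q=0, r=1, s=1: formula gives 1, h = 1 ✓
  p=0, q=1, r=0, s=0: formula gives 0, but h = 1 ✗
A single disagreement suffices: at (0,1,0,0) they differ, so the formula does not compute h.

No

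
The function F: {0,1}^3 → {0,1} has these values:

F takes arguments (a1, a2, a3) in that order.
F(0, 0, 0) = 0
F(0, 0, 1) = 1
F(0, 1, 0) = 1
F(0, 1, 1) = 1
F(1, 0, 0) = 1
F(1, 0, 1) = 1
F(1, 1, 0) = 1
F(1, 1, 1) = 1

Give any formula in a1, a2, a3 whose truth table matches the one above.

F(a1, a2, a3) = (a1 ∨ a2) ∨ a3

The output is 1 whenever at least one input is 1 — the OR of all inputs.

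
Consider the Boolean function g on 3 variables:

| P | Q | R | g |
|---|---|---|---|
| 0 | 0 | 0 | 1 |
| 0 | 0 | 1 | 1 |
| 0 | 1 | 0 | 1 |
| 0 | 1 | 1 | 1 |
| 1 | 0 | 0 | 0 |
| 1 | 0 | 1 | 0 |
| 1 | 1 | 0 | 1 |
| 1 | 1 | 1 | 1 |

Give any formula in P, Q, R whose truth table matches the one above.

g(P, Q, R) = NOT (((P AND NOT Q) AND NOT R) OR ((P AND NOT Q) AND R))

g is 0 on only 2 rows — (1,0,0), (1,0,1). Writing each as a minterm (P·¬Q·¬R, P·¬Q·R) and OR-ing them characterizes exactly where g=0, so g is the negation of that disjunction.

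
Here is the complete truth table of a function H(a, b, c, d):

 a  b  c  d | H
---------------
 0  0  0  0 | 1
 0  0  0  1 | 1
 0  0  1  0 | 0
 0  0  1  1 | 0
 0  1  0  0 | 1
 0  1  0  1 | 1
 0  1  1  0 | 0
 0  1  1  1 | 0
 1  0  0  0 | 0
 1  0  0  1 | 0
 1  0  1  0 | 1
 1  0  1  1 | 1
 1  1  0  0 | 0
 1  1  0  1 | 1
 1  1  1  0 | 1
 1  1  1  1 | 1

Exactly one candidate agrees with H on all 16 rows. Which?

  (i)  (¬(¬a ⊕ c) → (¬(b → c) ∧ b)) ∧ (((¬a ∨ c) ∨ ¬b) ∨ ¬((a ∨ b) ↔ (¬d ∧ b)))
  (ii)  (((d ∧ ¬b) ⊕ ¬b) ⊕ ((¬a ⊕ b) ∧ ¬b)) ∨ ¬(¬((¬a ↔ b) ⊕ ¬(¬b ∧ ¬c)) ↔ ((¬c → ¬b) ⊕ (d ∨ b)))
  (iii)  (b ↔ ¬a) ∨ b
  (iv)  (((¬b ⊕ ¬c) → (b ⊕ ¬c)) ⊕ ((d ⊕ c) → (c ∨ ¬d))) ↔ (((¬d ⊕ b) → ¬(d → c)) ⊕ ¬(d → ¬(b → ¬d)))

i

(ii): at (0,0,0,0) it gives 0, but H = 1 — eliminated.
(iii): at (0,0,0,0) it gives 0, but H = 1 — eliminated.
(iv): at (0,0,0,1) it gives 0, but H = 1 — eliminated.
Only (i) survives; checking it on all 16 rows confirms it matches H.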